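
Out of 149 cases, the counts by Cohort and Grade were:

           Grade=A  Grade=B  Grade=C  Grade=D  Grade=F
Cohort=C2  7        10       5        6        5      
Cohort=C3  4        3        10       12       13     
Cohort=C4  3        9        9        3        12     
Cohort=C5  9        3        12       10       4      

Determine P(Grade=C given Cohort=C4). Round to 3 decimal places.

Total with Cohort=C4: 3 + 9 + 9 + 3 + 12 = 36.
P(Grade=C | Cohort=C4) = 9/36 = 0.250.

0.250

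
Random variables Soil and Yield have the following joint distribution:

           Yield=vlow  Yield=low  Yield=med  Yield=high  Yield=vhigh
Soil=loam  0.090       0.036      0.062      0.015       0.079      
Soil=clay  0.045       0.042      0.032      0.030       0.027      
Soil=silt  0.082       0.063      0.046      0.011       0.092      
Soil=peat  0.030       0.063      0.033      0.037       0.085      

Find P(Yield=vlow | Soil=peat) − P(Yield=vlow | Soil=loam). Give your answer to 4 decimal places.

P(Soil=peat) = 0.030 + 0.063 + 0.033 + 0.037 + 0.085 = 0.248; P(Yield=vlow | Soil=peat) = 0.030/0.248 = 0.12097.
P(Soil=loam) = 0.090 + 0.036 + 0.062 + 0.015 + 0.079 = 0.282; P(Yield=vlow | Soil=loam) = 0.090/0.282 = 0.31915.
Difference = -0.1982.

-0.1982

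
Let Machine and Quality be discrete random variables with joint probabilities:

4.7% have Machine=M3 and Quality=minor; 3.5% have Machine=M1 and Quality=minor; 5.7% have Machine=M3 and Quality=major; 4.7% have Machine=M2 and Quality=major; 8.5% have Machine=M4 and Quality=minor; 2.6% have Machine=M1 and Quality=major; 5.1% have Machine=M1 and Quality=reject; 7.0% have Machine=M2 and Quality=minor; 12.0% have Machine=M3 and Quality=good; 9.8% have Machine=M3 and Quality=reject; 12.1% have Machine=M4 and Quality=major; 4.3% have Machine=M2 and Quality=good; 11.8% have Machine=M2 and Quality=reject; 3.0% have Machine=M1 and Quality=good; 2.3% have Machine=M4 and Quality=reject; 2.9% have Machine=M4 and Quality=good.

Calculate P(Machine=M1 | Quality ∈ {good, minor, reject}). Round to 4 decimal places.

0.1549

P(Quality=good) = 0.030 + 0.043 + 0.120 + 0.029 = 0.222.
P(Quality=minor) = 0.035 + 0.070 + 0.047 + 0.085 = 0.237.
P(Quality=reject) = 0.051 + 0.118 + 0.098 + 0.023 = 0.290.
P(Quality ∈ {good, minor, reject}) = 0.222 + 0.237 + 0.290 = 0.749; P(Machine=M1, Quality ∈ {good, minor, reject}) = 0.030 + 0.035 + 0.051 = 0.116.
P(Machine=M1 | Quality ∈ {good, minor, reject}) = 0.116/0.749 = 0.1549.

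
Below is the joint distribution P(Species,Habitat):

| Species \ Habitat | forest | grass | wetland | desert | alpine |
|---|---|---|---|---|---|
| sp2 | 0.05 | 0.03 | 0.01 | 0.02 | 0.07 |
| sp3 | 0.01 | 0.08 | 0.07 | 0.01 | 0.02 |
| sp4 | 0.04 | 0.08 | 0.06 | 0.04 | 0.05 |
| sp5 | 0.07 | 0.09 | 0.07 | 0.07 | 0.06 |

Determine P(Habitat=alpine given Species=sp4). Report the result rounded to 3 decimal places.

P(Species=sp4) = 0.04 + 0.08 + 0.06 + 0.04 + 0.05 = 0.27.
P(Habitat=alpine | Species=sp4) = 0.05/0.27 = 0.185.

0.185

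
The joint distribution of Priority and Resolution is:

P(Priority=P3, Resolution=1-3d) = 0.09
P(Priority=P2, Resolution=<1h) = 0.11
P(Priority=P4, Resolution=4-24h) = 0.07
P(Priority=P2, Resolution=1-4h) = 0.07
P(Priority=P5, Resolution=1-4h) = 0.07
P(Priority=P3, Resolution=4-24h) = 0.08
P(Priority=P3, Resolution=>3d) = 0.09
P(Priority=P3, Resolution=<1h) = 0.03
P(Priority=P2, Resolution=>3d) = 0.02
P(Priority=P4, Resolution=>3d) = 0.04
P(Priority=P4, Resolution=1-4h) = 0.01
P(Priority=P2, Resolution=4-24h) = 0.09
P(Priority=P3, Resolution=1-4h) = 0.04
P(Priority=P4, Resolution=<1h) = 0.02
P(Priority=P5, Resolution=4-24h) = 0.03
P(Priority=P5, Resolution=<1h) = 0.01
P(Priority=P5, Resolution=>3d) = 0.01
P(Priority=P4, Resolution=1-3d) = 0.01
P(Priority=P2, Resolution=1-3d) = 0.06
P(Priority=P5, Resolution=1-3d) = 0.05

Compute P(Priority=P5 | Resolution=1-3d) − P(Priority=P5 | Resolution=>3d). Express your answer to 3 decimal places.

P(Resolution=1-3d) = 0.06 + 0.09 + 0.01 + 0.05 = 0.21; P(Priority=P5 | Resolution=1-3d) = 0.05/0.21 = 0.2381.
P(Resolution=>3d) = 0.02 + 0.09 + 0.04 + 0.01 = 0.16; P(Priority=P5 | Resolution=>3d) = 0.01/0.16 = 0.0625.
Difference = 0.176.

0.176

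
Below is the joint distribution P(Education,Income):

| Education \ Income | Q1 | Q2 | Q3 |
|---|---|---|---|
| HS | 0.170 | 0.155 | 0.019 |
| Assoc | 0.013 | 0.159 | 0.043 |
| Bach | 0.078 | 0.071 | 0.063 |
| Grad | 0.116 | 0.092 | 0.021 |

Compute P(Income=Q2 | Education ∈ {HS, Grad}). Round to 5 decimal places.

P(Education=HS) = 0.170 + 0.155 + 0.019 = 0.344.
P(Education=Grad) = 0.116 + 0.092 + 0.021 = 0.229.
P(Education ∈ {HS, Grad}) = 0.344 + 0.229 = 0.573; P(Income=Q2, Education ∈ {HS, Grad}) = 0.155 + 0.092 = 0.247.
P(Income=Q2 | Education ∈ {HS, Grad}) = 0.247/0.573 = 0.43106.

0.43106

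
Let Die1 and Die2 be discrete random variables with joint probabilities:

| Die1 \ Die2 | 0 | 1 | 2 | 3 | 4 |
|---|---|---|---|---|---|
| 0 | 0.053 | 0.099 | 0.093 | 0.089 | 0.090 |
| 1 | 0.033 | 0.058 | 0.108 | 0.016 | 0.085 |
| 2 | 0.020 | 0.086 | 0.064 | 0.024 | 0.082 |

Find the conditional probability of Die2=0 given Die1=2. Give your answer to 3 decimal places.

0.072

P(Die1=2) = 0.020 + 0.086 + 0.064 + 0.024 + 0.082 = 0.276.
P(Die2=0 | Die1=2) = 0.020/0.276 = 0.072.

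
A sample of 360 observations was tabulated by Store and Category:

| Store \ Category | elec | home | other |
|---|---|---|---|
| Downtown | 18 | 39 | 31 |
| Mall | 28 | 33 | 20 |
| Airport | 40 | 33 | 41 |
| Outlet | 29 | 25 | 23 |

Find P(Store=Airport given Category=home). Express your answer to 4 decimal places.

Total with Category=home: 39 + 33 + 33 + 25 = 130.
P(Store=Airport | Category=home) = 33/130 = 0.2538.

0.2538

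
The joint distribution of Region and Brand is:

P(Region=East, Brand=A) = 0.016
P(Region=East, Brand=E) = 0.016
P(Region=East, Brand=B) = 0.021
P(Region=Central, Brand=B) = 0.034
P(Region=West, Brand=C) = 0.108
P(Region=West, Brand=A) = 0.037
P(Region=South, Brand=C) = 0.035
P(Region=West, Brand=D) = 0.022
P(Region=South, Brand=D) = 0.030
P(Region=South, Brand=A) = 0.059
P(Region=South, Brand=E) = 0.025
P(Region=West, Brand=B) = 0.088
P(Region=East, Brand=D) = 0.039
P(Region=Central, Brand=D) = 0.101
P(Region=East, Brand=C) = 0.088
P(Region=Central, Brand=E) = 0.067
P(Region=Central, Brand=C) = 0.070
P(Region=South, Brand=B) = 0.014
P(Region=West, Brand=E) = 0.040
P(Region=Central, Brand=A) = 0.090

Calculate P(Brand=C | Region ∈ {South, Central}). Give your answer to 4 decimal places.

0.2000

P(Region=South) = 0.059 + 0.014 + 0.035 + 0.030 + 0.025 = 0.163.
P(Region=Central) = 0.090 + 0.034 + 0.070 + 0.101 + 0.067 = 0.362.
P(Region ∈ {South, Central}) = 0.163 + 0.362 = 0.525; P(Brand=C, Region ∈ {South, Central}) = 0.035 + 0.070 = 0.105.
P(Brand=C | Region ∈ {South, Central}) = 0.105/0.525 = 0.2000.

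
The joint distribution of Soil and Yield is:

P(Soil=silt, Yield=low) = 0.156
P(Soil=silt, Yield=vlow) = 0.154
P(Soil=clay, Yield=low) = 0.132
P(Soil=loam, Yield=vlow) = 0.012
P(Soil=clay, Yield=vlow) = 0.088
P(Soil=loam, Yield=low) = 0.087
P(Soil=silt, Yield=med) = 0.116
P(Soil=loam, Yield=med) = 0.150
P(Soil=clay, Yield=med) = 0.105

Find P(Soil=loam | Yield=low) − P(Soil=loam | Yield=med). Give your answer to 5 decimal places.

P(Yield=low) = 0.087 + 0.132 + 0.156 = 0.375; P(Soil=loam | Yield=low) = 0.087/0.375 = 0.232000.
P(Yield=med) = 0.150 + 0.105 + 0.116 = 0.371; P(Soil=loam | Yield=med) = 0.150/0.371 = 0.404313.
Difference = -0.17231.

-0.17231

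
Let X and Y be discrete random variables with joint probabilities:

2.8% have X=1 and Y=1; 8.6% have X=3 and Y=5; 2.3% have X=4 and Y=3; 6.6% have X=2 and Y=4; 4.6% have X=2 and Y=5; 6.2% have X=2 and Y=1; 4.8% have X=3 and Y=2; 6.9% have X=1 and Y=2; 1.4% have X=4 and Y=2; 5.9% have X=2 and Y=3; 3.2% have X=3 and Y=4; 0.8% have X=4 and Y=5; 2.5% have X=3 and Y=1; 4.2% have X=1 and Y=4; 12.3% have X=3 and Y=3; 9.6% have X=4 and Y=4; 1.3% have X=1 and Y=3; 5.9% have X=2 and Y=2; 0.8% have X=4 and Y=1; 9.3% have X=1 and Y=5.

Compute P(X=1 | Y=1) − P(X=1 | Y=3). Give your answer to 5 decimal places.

0.16801

P(Y=1) = 0.028 + 0.062 + 0.025 + 0.008 = 0.123; P(X=1 | Y=1) = 0.028/0.123 = 0.227642.
P(Y=3) = 0.013 + 0.059 + 0.123 + 0.023 = 0.218; P(X=1 | Y=3) = 0.013/0.218 = 0.059633.
Difference = 0.16801.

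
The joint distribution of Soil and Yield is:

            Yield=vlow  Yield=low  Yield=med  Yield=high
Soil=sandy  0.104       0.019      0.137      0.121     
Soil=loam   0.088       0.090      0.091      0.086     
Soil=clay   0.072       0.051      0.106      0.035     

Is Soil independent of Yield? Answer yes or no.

no

P(Soil=sandy) = 0.381 and P(Yield=low) = 0.160, so their product is 0.06096, but P(Soil=sandy, Yield=low) = 0.019. Since these differ, Soil and Yield are not independent.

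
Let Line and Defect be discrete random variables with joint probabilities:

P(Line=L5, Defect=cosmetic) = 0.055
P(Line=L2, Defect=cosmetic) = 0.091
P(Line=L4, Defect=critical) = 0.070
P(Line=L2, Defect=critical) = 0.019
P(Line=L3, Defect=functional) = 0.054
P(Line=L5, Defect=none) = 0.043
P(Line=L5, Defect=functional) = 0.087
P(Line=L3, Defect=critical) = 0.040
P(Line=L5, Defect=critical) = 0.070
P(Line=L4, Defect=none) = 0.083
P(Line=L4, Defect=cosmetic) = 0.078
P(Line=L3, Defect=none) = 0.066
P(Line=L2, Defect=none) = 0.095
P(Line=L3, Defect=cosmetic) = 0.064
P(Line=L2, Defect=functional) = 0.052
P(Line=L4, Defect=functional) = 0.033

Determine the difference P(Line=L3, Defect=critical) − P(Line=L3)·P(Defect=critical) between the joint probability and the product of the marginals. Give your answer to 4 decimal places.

-0.0046

P(Line=L3) = 0.066 + 0.064 + 0.054 + 0.040 = 0.224.
P(Defect=critical) = 0.019 + 0.040 + 0.070 + 0.070 = 0.199.
P(Line=L3, Defect=critical) − P(Line=L3)P(Defect=critical) = 0.040 − 0.224×0.199 = -0.0046.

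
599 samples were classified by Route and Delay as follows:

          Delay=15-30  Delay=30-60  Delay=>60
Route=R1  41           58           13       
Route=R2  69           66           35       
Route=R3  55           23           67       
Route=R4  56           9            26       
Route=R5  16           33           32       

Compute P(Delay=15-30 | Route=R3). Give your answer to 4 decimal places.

Total with Route=R3: 55 + 23 + 67 = 145.
P(Delay=15-30 | Route=R3) = 55/145 = 0.3793.

0.3793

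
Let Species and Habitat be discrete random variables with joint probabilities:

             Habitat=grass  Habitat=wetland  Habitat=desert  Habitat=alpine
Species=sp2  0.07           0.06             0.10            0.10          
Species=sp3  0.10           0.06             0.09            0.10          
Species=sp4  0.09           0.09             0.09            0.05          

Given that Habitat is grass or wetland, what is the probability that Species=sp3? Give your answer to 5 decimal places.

P(Habitat=grass) = 0.07 + 0.10 + 0.09 = 0.26.
P(Habitat=wetland) = 0.06 + 0.06 + 0.09 = 0.21.
P(Habitat ∈ {grass, wetland}) = 0.26 + 0.21 = 0.47; P(Species=sp3, Habitat ∈ {grass, wetland}) = 0.10 + 0.06 = 0.16.
P(Species=sp3 | Habitat ∈ {grass, wetland}) = 0.16/0.47 = 0.34043.

0.34043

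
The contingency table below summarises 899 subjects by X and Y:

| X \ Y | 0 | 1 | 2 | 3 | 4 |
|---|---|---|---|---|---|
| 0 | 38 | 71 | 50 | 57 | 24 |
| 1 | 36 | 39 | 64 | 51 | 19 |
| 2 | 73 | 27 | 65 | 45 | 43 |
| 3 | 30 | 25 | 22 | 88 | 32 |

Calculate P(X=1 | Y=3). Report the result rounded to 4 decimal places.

Total with Y=3: 57 + 51 + 45 + 88 = 241.
P(X=1 | Y=3) = 51/241 = 0.2116.

0.2116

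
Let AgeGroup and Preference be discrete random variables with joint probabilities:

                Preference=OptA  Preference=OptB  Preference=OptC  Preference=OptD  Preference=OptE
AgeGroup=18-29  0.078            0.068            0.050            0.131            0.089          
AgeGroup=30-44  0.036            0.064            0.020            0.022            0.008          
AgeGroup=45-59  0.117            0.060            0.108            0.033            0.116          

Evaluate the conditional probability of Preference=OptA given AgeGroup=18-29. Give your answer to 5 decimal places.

P(AgeGroup=18-29) = 0.078 + 0.068 + 0.050 + 0.131 + 0.089 = 0.416.
P(Preference=OptA | AgeGroup=18-29) = 0.078/0.416 = 0.18750.

0.18750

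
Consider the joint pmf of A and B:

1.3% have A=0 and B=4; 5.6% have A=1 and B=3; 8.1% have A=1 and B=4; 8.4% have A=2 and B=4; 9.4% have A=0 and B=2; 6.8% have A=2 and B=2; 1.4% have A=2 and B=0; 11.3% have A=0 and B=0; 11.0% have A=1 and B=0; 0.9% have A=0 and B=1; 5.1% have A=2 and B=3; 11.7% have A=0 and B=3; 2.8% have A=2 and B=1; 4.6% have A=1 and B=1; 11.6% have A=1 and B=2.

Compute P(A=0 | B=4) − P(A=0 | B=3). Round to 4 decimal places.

P(B=4) = 0.013 + 0.081 + 0.084 = 0.178; P(A=0 | B=4) = 0.013/0.178 = 0.07303.
P(B=3) = 0.117 + 0.056 + 0.051 = 0.224; P(A=0 | B=3) = 0.117/0.224 = 0.52232.
Difference = -0.4493.

-0.4493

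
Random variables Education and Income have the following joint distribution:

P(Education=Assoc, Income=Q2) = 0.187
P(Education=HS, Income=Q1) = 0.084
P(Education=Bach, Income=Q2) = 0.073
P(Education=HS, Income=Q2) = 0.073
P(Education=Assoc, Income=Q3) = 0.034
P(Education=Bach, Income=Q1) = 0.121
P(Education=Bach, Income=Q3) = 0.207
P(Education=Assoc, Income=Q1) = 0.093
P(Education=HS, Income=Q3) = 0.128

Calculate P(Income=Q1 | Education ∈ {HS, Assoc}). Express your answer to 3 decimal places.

0.295

P(Education=HS) = 0.084 + 0.073 + 0.128 = 0.285.
P(Education=Assoc) = 0.093 + 0.187 + 0.034 = 0.314.
P(Education ∈ {HS, Assoc}) = 0.285 + 0.314 = 0.599; P(Income=Q1, Education ∈ {HS, Assoc}) = 0.084 + 0.093 = 0.177.
P(Income=Q1 | Education ∈ {HS, Assoc}) = 0.177/0.599 = 0.295.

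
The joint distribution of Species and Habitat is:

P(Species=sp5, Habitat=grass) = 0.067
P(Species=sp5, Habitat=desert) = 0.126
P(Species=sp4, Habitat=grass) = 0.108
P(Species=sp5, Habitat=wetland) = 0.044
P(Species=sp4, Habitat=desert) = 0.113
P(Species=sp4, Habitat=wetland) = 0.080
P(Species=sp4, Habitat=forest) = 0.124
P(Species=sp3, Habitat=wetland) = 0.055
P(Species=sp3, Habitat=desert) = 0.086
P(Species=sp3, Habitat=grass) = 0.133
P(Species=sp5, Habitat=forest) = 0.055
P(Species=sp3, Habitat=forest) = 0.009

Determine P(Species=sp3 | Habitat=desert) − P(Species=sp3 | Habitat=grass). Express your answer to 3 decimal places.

-0.167

P(Habitat=desert) = 0.086 + 0.113 + 0.126 = 0.325; P(Species=sp3 | Habitat=desert) = 0.086/0.325 = 0.2646.
P(Habitat=grass) = 0.133 + 0.108 + 0.067 = 0.308; P(Species=sp3 | Habitat=grass) = 0.133/0.308 = 0.4318.
Difference = -0.167.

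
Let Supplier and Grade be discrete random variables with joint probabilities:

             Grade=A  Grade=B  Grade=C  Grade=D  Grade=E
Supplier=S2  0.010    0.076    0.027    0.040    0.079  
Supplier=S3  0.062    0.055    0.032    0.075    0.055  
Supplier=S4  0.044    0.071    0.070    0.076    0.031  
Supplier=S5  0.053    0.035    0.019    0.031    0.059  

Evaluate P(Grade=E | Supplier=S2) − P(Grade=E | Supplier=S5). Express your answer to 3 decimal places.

P(Supplier=S2) = 0.010 + 0.076 + 0.027 + 0.040 + 0.079 = 0.232; P(Grade=E | Supplier=S2) = 0.079/0.232 = 0.3405.
P(Supplier=S5) = 0.053 + 0.035 + 0.019 + 0.031 + 0.059 = 0.197; P(Grade=E | Supplier=S5) = 0.059/0.197 = 0.2995.
Difference = 0.041.

0.041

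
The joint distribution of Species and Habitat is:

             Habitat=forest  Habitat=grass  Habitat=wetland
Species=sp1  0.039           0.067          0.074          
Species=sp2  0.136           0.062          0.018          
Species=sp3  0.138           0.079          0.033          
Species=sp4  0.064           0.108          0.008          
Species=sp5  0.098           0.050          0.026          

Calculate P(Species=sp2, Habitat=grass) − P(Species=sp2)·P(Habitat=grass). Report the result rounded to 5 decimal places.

-0.01706

P(Species=sp2) = 0.136 + 0.062 + 0.018 = 0.216.
P(Habitat=grass) = 0.067 + 0.062 + 0.079 + 0.108 + 0.050 = 0.366.
P(Species=sp2, Habitat=grass) − P(Species=sp2)P(Habitat=grass) = 0.062 − 0.216×0.366 = -0.01706.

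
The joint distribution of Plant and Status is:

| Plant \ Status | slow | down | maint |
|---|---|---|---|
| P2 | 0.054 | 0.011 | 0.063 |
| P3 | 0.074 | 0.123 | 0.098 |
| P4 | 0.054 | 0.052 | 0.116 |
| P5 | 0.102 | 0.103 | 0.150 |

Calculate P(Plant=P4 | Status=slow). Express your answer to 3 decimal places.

P(Status=slow) = 0.054 + 0.074 + 0.054 + 0.102 = 0.284.
P(Plant=P4 | Status=slow) = 0.054/0.284 = 0.190.

0.190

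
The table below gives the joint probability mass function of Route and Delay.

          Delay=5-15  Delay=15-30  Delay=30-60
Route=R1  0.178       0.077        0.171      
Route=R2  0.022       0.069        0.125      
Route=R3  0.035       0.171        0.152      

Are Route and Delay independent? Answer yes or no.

no

P(Route=R1) = 0.426 and P(Delay=5-15) = 0.235, so their product is 0.10011, but P(Route=R1, Delay=5-15) = 0.178. Since these differ, Route and Delay are not independent.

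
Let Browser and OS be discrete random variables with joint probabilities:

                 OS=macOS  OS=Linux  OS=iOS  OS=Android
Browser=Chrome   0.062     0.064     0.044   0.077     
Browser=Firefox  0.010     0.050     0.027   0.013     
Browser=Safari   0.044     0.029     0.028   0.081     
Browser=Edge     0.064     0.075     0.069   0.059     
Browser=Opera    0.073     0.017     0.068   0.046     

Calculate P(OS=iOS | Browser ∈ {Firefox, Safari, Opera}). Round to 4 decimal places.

0.2531

P(Browser=Firefox) = 0.010 + 0.050 + 0.027 + 0.013 = 0.100.
P(Browser=Safari) = 0.044 + 0.029 + 0.028 + 0.081 = 0.182.
P(Browser=Opera) = 0.073 + 0.017 + 0.068 + 0.046 = 0.204.
P(Browser ∈ {Firefox, Safari, Opera}) = 0.100 + 0.182 + 0.204 = 0.486; P(OS=iOS, Browser ∈ {Firefox, Safari, Opera}) = 0.027 + 0.028 + 0.068 = 0.123.
P(OS=iOS | Browser ∈ {Firefox, Safari, Opera}) = 0.123/0.486 = 0.2531.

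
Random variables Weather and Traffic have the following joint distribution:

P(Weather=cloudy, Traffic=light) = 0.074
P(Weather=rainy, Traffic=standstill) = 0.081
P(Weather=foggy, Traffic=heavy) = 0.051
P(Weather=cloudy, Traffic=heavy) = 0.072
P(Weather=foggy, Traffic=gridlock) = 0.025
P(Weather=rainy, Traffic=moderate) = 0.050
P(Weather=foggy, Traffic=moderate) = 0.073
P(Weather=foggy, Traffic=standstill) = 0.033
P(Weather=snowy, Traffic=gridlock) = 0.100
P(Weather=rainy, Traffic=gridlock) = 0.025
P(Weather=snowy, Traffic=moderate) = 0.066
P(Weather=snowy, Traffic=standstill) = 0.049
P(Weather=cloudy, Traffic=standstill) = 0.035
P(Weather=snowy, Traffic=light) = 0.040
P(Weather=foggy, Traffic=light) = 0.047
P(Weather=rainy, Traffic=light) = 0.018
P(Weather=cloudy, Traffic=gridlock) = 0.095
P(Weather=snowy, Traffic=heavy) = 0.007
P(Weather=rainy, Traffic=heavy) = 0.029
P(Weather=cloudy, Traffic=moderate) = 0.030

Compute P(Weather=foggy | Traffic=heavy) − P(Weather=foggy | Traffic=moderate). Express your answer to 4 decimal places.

P(Traffic=heavy) = 0.072 + 0.029 + 0.007 + 0.051 = 0.159; P(Weather=foggy | Traffic=heavy) = 0.051/0.159 = 0.32075.
P(Traffic=moderate) = 0.030 + 0.050 + 0.066 + 0.073 = 0.219; P(Weather=foggy | Traffic=moderate) = 0.073/0.219 = 0.33333.
Difference = -0.0126.

-0.0126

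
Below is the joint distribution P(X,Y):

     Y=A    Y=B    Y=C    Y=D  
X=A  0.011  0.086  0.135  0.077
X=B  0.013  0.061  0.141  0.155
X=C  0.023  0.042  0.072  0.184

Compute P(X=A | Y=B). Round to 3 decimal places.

P(Y=B) = 0.086 + 0.061 + 0.042 = 0.189.
P(X=A | Y=B) = 0.086/0.189 = 0.455.

0.455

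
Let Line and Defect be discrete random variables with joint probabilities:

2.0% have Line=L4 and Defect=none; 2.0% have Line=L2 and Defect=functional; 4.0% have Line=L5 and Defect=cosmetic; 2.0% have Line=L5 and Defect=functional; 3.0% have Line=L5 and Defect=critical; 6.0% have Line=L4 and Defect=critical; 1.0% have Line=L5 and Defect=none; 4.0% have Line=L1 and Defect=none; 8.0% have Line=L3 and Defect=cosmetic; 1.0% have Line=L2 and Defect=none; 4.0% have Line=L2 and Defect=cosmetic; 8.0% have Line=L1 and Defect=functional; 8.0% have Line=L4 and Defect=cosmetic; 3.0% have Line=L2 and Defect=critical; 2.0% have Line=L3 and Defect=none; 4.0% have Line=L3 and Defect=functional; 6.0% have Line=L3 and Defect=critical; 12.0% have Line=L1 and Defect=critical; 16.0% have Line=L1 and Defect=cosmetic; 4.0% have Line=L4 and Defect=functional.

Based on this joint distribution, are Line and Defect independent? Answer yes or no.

Every cell satisfies P(Line,Defect) = P(Line)·P(Defect). For instance P(Line=L1) = 0.400, P(Defect=none) = 0.100, and 0.400×0.100 = 0.040 matches the joint entry. So Line and Defect are independent.

yes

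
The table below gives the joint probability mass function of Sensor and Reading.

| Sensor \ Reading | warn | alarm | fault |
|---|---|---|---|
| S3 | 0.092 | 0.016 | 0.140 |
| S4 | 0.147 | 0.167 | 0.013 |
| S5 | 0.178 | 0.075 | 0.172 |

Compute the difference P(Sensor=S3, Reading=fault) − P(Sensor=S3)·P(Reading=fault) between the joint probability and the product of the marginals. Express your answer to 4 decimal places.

P(Sensor=S3) = 0.092 + 0.016 + 0.140 = 0.248.
P(Reading=fault) = 0.140 + 0.013 + 0.172 = 0.325.
P(Sensor=S3, Reading=fault) − P(Sensor=S3)P(Reading=fault) = 0.140 − 0.248×0.325 = 0.0594.

0.0594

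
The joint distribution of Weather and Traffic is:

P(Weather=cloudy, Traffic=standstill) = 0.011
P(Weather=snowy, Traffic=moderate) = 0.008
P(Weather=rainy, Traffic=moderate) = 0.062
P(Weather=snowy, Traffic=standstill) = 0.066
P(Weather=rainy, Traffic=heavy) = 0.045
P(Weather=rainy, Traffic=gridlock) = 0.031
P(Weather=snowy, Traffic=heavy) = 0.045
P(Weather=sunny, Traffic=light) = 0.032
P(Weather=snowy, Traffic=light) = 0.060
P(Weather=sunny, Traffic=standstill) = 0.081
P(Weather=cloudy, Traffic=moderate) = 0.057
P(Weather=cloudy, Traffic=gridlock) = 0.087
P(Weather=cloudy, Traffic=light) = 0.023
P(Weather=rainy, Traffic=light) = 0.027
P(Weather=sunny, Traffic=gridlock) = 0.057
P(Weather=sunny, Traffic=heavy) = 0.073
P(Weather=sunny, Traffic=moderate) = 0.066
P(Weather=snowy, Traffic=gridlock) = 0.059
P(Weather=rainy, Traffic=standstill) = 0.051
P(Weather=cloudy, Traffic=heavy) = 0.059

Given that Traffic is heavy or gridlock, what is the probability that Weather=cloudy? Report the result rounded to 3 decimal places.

P(Traffic=heavy) = 0.073 + 0.059 + 0.045 + 0.045 = 0.222.
P(Traffic=gridlock) = 0.057 + 0.087 + 0.031 + 0.059 = 0.234.
P(Traffic ∈ {heavy, gridlock}) = 0.222 + 0.234 = 0.456; P(Weather=cloudy, Traffic ∈ {heavy, gridlock}) = 0.059 + 0.087 = 0.146.
P(Weather=cloudy | Traffic ∈ {heavy, gridlock}) = 0.146/0.456 = 0.320.

0.320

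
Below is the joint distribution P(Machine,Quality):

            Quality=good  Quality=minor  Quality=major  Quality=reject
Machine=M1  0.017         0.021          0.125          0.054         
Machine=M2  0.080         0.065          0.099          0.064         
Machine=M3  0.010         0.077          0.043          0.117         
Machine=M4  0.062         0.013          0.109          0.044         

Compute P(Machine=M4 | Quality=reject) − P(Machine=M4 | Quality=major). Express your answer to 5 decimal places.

-0.13219

P(Quality=reject) = 0.054 + 0.064 + 0.117 + 0.044 = 0.279; P(Machine=M4 | Quality=reject) = 0.044/0.279 = 0.157706.
P(Quality=major) = 0.125 + 0.099 + 0.043 + 0.109 = 0.376; P(Machine=M4 | Quality=major) = 0.109/0.376 = 0.289894.
Difference = -0.13219.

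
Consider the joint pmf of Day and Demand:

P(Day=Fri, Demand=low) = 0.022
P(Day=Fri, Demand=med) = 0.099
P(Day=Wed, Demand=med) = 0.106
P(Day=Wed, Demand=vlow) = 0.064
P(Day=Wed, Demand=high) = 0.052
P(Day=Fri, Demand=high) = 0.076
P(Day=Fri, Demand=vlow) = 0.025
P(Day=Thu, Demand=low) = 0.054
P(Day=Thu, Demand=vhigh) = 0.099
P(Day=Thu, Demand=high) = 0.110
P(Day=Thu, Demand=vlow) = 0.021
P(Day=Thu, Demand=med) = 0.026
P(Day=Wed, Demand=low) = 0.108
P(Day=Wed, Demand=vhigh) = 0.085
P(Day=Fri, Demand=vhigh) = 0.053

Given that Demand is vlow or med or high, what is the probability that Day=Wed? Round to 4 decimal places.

0.3834

P(Demand=vlow) = 0.064 + 0.021 + 0.025 = 0.110.
P(Demand=med) = 0.106 + 0.026 + 0.099 = 0.231.
P(Demand=high) = 0.052 + 0.110 + 0.076 = 0.238.
P(Demand ∈ {vlow, med, high}) = 0.110 + 0.231 + 0.238 = 0.579; P(Day=Wed, Demand ∈ {vlow, med, high}) = 0.064 + 0.106 + 0.052 = 0.222.
P(Day=Wed | Demand ∈ {vlow, med, high}) = 0.222/0.579 = 0.3834.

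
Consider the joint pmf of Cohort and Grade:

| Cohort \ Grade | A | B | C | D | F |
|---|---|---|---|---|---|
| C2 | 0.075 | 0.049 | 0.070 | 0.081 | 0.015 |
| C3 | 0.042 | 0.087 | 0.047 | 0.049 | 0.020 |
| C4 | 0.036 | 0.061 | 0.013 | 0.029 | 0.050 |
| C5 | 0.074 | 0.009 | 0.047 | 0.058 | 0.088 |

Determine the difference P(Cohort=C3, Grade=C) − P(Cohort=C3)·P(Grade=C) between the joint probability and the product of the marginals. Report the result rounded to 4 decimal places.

0.0036

P(Cohort=C3) = 0.042 + 0.087 + 0.047 + 0.049 + 0.020 = 0.245.
P(Grade=C) = 0.070 + 0.047 + 0.013 + 0.047 = 0.177.
P(Cohort=C3, Grade=C) − P(Cohort=C3)P(Grade=C) = 0.047 − 0.245×0.177 = 0.0036.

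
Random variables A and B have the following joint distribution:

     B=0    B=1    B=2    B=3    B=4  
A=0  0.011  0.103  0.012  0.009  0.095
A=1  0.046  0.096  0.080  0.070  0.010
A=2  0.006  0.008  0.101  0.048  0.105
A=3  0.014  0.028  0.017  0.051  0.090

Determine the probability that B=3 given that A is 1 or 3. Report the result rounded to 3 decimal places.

P(A=1) = 0.046 + 0.096 + 0.080 + 0.070 + 0.010 = 0.302.
P(A=3) = 0.014 + 0.028 + 0.017 + 0.051 + 0.090 = 0.200.
P(A ∈ {1, 3}) = 0.302 + 0.200 = 0.502; P(B=3, A ∈ {1, 3}) = 0.070 + 0.051 = 0.121.
P(B=3 | A ∈ {1, 3}) = 0.121/0.502 = 0.241.

0.241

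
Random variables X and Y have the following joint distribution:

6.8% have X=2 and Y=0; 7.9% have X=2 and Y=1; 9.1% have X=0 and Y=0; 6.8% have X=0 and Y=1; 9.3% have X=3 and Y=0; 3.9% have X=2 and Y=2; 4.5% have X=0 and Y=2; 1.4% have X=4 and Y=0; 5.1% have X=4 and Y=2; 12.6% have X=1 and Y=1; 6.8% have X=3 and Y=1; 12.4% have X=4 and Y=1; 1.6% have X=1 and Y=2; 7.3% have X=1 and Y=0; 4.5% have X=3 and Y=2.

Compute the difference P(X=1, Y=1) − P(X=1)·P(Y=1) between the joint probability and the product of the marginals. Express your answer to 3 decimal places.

P(X=1) = 0.073 + 0.126 + 0.016 = 0.215.
P(Y=1) = 0.068 + 0.126 + 0.079 + 0.068 + 0.124 = 0.465.
P(X=1, Y=1) − P(X=1)P(Y=1) = 0.126 − 0.215×0.465 = 0.026.

0.026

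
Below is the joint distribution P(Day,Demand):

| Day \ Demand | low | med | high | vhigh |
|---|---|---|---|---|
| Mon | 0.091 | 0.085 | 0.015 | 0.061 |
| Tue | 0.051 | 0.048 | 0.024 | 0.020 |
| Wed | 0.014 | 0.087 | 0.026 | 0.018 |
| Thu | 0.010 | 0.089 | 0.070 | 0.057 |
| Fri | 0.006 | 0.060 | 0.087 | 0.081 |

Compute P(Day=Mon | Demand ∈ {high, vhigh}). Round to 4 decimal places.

P(Demand=high) = 0.015 + 0.024 + 0.026 + 0.070 + 0.087 = 0.222.
P(Demand=vhigh) = 0.061 + 0.020 + 0.018 + 0.057 + 0.081 = 0.237.
P(Demand ∈ {high, vhigh}) = 0.222 + 0.237 = 0.459; P(Day=Mon, Demand ∈ {high, vhigh}) = 0.015 + 0.061 = 0.076.
P(Day=Mon | Demand ∈ {high, vhigh}) = 0.076/0.459 = 0.1656.

0.1656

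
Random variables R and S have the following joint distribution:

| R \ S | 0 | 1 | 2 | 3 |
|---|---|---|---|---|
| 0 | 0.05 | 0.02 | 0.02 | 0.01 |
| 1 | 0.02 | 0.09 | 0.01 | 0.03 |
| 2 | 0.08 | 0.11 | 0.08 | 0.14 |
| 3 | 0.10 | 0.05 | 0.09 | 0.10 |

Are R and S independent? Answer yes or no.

no

P(R=1) = 0.15 and P(S=1) = 0.27, so their product is 0.0405, but P(R=1, S=1) = 0.09. Since these differ, R and S are not independent.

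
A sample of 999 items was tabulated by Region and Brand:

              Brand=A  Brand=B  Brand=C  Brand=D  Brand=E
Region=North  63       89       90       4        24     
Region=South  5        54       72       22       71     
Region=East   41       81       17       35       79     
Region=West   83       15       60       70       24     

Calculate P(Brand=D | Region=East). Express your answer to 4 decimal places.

0.1383

Total with Region=East: 41 + 81 + 17 + 35 + 79 = 253.
P(Brand=D | Region=East) = 35/253 = 0.1383.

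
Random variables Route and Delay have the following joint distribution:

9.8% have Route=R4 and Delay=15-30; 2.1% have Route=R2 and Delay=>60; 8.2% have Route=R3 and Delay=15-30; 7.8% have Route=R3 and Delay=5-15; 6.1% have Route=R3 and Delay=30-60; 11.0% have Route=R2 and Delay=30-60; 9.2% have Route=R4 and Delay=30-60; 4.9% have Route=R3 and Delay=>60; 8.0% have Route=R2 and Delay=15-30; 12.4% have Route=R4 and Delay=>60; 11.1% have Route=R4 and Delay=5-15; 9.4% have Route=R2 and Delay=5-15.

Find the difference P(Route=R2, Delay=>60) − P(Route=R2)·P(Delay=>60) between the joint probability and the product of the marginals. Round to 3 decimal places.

-0.038

P(Route=R2) = 0.094 + 0.080 + 0.110 + 0.021 = 0.305.
P(Delay=>60) = 0.021 + 0.049 + 0.124 = 0.194.
P(Route=R2, Delay=>60) − P(Route=R2)P(Delay=>60) = 0.021 − 0.305×0.194 = -0.038.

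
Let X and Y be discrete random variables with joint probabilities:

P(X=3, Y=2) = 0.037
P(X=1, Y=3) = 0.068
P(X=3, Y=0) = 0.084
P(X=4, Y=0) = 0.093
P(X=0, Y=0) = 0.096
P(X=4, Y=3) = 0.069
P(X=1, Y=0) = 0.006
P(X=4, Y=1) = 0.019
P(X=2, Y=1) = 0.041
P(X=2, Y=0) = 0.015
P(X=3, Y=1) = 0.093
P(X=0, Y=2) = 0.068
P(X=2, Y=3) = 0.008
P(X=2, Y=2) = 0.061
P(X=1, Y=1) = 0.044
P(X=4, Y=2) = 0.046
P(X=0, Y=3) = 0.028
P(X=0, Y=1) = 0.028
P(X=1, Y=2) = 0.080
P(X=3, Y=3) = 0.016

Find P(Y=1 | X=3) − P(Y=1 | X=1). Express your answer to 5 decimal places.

0.18213

P(X=3) = 0.084 + 0.093 + 0.037 + 0.016 = 0.230; P(Y=1 | X=3) = 0.093/0.230 = 0.404348.
P(X=1) = 0.006 + 0.044 + 0.080 + 0.068 = 0.198; P(Y=1 | X=1) = 0.044/0.198 = 0.222222.
Difference = 0.18213.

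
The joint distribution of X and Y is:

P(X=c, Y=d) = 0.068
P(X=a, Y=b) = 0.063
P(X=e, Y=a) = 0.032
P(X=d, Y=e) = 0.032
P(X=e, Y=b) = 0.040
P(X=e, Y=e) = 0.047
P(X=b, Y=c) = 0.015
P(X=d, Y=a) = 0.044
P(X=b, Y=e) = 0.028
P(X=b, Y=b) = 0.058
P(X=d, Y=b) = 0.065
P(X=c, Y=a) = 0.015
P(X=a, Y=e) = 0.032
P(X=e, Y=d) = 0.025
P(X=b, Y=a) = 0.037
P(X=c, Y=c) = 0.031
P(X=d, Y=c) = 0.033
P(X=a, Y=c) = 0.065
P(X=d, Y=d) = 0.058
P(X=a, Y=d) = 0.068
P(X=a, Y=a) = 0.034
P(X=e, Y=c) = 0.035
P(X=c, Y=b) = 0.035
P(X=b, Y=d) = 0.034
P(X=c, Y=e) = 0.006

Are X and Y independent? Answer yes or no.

P(X=c) = 0.155 and P(Y=d) = 0.253, so their product is 0.03922, but P(X=c, Y=d) = 0.068. Since these differ, X and Y are not independent.

no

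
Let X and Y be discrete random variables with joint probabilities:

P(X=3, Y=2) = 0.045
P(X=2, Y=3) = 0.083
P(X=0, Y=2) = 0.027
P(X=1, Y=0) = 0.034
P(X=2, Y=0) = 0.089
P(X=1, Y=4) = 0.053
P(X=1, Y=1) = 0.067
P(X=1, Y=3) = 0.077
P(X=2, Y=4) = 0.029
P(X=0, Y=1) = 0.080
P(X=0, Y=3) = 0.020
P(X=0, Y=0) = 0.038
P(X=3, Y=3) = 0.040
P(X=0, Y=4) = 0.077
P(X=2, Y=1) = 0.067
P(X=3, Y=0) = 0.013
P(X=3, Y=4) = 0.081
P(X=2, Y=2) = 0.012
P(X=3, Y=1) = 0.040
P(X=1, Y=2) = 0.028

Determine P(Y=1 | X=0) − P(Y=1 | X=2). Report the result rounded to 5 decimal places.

0.09129

P(X=0) = 0.038 + 0.080 + 0.027 + 0.020 + 0.077 = 0.242; P(Y=1 | X=0) = 0.080/0.242 = 0.330579.
P(X=2) = 0.089 + 0.067 + 0.012 + 0.083 + 0.029 = 0.280; P(Y=1 | X=2) = 0.067/0.280 = 0.239286.
Difference = 0.09129.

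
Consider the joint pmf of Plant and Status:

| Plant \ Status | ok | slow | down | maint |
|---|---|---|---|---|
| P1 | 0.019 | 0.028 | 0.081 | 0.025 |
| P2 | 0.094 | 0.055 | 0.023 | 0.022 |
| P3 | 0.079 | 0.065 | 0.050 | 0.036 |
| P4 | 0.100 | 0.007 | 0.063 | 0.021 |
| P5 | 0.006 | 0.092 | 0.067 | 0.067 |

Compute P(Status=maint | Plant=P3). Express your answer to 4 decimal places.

0.1565

P(Plant=P3) = 0.079 + 0.065 + 0.050 + 0.036 = 0.230.
P(Status=maint | Plant=P3) = 0.036/0.230 = 0.1565.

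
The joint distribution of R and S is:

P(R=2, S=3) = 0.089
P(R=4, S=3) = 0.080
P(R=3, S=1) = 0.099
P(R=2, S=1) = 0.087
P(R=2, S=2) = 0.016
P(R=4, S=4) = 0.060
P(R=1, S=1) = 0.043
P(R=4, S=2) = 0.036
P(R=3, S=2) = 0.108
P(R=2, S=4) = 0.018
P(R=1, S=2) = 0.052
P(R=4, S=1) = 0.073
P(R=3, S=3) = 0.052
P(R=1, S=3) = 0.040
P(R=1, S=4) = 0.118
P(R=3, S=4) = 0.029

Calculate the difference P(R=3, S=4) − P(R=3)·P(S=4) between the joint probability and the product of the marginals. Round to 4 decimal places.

P(R=3) = 0.099 + 0.108 + 0.052 + 0.029 = 0.288.
P(S=4) = 0.118 + 0.018 + 0.029 + 0.060 = 0.225.
P(R=3, S=4) − P(R=3)P(S=4) = 0.029 − 0.288×0.225 = -0.0358.

-0.0358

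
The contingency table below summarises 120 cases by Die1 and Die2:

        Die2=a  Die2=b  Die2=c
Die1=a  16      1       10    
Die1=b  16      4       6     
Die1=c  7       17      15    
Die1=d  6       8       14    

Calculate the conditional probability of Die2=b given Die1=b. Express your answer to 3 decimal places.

Total with Die1=b: 16 + 4 + 6 = 26.
P(Die2=b | Die1=b) = 4/26 = 0.154.

0.154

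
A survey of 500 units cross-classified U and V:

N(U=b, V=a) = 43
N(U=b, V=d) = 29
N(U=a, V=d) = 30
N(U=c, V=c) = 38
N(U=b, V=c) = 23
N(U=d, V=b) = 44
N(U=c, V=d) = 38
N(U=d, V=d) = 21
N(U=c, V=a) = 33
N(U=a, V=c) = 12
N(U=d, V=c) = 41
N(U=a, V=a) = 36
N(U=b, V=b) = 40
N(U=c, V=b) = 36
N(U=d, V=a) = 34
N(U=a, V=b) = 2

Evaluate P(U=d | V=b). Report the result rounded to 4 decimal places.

Total with V=b: 2 + 40 + 36 + 44 = 122.
P(U=d | V=b) = 44/122 = 0.3607.

0.3607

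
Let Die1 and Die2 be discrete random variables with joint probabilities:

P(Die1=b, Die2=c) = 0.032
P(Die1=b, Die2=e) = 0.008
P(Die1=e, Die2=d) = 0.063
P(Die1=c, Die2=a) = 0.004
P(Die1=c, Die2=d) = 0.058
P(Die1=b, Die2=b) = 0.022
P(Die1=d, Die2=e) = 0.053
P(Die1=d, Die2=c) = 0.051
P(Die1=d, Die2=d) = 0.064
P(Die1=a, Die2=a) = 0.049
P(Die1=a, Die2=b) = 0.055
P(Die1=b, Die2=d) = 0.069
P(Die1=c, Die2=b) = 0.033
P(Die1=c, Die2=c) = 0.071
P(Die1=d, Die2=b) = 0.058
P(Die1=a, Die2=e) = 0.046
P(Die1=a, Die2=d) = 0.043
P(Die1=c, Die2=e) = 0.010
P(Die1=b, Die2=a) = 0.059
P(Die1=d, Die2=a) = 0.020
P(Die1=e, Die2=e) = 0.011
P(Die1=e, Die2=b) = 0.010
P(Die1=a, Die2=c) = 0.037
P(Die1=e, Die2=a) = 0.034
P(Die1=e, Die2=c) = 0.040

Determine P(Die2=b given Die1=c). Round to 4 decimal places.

P(Die1=c) = 0.004 + 0.033 + 0.071 + 0.058 + 0.010 = 0.176.
P(Die2=b | Die1=c) = 0.033/0.176 = 0.1875.

0.1875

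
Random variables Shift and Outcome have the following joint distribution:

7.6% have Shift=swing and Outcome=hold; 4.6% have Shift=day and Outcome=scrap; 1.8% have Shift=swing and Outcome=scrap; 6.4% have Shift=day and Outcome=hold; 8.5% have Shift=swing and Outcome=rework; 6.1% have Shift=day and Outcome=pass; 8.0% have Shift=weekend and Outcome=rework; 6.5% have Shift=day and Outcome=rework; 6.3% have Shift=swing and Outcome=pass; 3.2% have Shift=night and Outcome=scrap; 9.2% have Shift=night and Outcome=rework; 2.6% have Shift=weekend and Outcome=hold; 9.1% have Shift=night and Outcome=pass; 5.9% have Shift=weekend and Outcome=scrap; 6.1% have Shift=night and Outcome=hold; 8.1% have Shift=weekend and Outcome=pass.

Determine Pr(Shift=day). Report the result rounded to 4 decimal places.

0.2360

P(Shift=day) = 0.061 + 0.065 + 0.046 + 0.064 = 0.236.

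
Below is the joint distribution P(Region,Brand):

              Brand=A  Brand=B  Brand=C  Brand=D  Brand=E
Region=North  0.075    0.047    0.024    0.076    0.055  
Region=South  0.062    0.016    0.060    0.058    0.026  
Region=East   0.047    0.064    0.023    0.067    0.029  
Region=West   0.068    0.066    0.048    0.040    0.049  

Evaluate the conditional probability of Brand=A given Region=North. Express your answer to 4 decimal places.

P(Region=North) = 0.075 + 0.047 + 0.024 + 0.076 + 0.055 = 0.277.
P(Brand=A | Region=North) = 0.075/0.277 = 0.2708.

0.2708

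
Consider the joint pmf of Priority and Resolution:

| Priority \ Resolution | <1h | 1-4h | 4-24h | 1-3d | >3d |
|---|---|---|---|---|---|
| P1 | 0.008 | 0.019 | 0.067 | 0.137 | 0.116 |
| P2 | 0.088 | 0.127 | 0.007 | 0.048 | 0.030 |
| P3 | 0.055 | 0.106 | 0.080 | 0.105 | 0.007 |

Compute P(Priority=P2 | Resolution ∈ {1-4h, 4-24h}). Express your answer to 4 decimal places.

0.3300

P(Resolution=1-4h) = 0.019 + 0.127 + 0.106 = 0.252.
P(Resolution=4-24h) = 0.067 + 0.007 + 0.080 = 0.154.
P(Resolution ∈ {1-4h, 4-24h}) = 0.252 + 0.154 = 0.406; P(Priority=P2, Resolution ∈ {1-4h, 4-24h}) = 0.127 + 0.007 = 0.134.
P(Priority=P2 | Resolution ∈ {1-4h, 4-24h}) = 0.134/0.406 = 0.3300.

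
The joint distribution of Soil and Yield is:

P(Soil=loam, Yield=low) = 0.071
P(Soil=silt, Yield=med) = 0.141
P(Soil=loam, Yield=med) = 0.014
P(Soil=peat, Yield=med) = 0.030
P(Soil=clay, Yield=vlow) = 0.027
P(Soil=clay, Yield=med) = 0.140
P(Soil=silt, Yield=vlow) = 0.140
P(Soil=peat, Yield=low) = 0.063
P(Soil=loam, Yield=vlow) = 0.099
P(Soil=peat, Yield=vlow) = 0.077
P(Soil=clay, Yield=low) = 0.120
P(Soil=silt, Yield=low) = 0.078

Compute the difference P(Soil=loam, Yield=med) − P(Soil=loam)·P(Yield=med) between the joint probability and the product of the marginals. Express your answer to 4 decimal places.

P(Soil=loam) = 0.099 + 0.071 + 0.014 = 0.184.
P(Yield=med) = 0.014 + 0.140 + 0.141 + 0.030 = 0.325.
P(Soil=loam, Yield=med) − P(Soil=loam)P(Yield=med) = 0.014 − 0.184×0.325 = -0.0458.

-0.0458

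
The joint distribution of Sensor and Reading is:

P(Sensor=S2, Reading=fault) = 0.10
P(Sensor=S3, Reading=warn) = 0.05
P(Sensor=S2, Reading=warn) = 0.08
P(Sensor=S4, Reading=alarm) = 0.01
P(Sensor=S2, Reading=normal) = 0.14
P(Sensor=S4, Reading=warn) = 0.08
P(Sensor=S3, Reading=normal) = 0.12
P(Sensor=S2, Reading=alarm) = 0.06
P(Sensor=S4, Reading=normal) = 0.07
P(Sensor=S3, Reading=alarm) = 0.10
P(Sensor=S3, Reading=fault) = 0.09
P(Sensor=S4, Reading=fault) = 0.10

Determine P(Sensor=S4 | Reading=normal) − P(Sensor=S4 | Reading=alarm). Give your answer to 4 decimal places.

0.1533

P(Reading=normal) = 0.14 + 0.12 + 0.07 = 0.33; P(Sensor=S4 | Reading=normal) = 0.07/0.33 = 0.21212.
P(Reading=alarm) = 0.06 + 0.10 + 0.01 = 0.17; P(Sensor=S4 | Reading=alarm) = 0.01/0.17 = 0.05882.
Difference = 0.1533.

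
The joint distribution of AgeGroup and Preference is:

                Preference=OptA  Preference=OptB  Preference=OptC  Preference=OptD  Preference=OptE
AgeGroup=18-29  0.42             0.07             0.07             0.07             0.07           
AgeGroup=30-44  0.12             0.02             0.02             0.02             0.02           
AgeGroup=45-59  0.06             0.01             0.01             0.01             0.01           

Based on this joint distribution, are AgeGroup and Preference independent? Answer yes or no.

Every cell satisfies P(AgeGroup,Preference) = P(AgeGroup)·P(Preference). For instance P(AgeGroup=18-29) = 0.70, P(Preference=OptB) = 0.10, and 0.70×0.10 = 0.07 matches the joint entry. So AgeGroup and Preference are independent.

yes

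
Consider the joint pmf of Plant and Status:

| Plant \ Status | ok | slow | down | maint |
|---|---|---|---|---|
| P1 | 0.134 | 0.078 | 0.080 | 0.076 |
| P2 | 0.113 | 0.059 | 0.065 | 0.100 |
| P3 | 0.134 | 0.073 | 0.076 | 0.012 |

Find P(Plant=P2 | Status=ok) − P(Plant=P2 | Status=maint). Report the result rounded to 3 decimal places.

P(Status=ok) = 0.134 + 0.113 + 0.134 = 0.381; P(Plant=P2 | Status=ok) = 0.113/0.381 = 0.2966.
P(Status=maint) = 0.076 + 0.100 + 0.012 = 0.188; P(Plant=P2 | Status=maint) = 0.100/0.188 = 0.5319.
Difference = -0.235.

-0.235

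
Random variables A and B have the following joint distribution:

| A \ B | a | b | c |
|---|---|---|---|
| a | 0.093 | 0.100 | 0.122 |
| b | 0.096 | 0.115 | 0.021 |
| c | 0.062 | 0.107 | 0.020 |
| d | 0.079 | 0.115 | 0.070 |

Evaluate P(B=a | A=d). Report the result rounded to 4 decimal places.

P(A=d) = 0.079 + 0.115 + 0.070 = 0.264.
P(B=a | A=d) = 0.079/0.264 = 0.2992.

0.2992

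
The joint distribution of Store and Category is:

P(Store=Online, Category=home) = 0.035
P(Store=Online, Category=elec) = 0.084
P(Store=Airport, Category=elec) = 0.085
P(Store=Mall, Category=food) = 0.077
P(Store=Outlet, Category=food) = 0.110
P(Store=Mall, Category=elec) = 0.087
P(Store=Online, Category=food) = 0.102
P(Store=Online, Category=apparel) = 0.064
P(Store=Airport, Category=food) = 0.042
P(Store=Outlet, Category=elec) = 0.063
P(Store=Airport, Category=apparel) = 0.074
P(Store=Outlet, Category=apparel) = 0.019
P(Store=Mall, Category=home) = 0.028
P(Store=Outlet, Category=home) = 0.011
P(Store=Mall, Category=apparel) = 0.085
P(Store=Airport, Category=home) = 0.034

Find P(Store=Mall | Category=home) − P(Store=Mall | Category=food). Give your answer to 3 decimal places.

0.027

P(Category=home) = 0.028 + 0.034 + 0.011 + 0.035 = 0.108; P(Store=Mall | Category=home) = 0.028/0.108 = 0.2593.
P(Category=food) = 0.077 + 0.042 + 0.110 + 0.102 = 0.331; P(Store=Mall | Category=food) = 0.077/0.331 = 0.2326.
Difference = 0.027.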